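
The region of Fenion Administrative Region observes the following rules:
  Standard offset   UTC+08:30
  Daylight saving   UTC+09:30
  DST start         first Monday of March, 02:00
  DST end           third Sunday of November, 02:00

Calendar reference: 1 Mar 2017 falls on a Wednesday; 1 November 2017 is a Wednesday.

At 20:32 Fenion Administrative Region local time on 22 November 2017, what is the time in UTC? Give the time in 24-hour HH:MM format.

1 March 2017 is a Wednesday, so the first Monday is March 6.
1 November 2017 is a Wednesday, so the first Sunday is November 5 and the third is November 19.
22 November 2017 is outside the daylight-saving period (6 March – 19 November), so Fenion Administrative Region is on standard time, UTC+08:30.
20:32 local − 8h30m = 12:02 UTC.

12:02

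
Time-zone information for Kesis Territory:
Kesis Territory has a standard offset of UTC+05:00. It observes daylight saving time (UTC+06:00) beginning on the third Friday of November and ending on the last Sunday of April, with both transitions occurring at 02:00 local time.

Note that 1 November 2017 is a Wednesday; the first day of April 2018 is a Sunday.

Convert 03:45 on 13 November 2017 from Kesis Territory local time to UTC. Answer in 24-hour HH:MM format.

22:45

1 November 2017 is a Wednesday, so the first Friday is November 3 and the third is November 17.
1 April 2018 is a Sunday, so Sundays fall on 1, 8, 15, 22, 29; the last is April 29.
13 November 2017 is outside the daylight-saving period (17 November 2017 – 29 April 2018), so Kesis Territory is on standard time, UTC+05:00.
03:45 local − 5h = 22:45 UTC (rolling into the previous day, 12 November 2017).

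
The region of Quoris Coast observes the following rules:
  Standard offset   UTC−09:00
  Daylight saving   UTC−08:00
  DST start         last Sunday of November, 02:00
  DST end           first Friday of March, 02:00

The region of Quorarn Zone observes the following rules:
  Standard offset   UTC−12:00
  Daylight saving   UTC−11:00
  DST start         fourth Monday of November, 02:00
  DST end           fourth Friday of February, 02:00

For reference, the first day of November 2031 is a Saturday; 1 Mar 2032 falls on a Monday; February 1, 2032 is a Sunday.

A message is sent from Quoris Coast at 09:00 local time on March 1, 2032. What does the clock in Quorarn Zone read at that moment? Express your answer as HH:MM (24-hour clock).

1 November 2031 is a Saturday, so Sundays fall on 2, 9, 16, 23, 30; the last is November 30.
1 March 2032 is a Monday, so the first Friday is March 5.
Daylight saving runs 30 November 2031 – 5 March 2032; March 1, 2032 is inside that window, so Quoris Coast is at UTC−08:00.
09:00 Quoris Coast + 8h = 17:00 UTC.
1 November 2031 is a Saturday, so the first Monday is November 3 and the fourth is November 24.
1 February 2032 is a Sunday, so the first Friday is February 6 and the fourth is February 27.
At the standard offset (UTC−12:00), 17:00 UTC − 12h = 05:00 Quorarn Zone standard time.
The standard-time date in Quorarn Zone, March 1, 2032, is outside the daylight-saving period (24 November 2031 – 27 February 2032), so Quorarn Zone is on standard time, UTC−12:00.
17:00 UTC − 12h = 05:00 Quorarn Zone.

05:00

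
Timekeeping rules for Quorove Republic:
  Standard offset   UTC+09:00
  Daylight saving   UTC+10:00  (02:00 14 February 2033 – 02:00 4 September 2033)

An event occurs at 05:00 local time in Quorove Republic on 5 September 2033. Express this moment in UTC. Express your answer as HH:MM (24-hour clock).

20:00

5 September 2033 is outside the daylight-saving period (14 February – 4 September), so Quorove Republic is on standard time, UTC+09:00.
05:00 local − 9h = 20:00 UTC (rolling into the previous day, 4 September 2033).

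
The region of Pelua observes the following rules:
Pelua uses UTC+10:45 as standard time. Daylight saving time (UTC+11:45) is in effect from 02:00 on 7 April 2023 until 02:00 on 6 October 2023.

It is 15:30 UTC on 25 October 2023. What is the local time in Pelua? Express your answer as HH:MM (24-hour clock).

At the standard offset (UTC+10:45), 15:30 UTC + 10h45m = 02:15 Pelua standard time (rolling into the next day, 26 October 2023).
Daylight saving runs 7 April – 6 October; the standard-time date in Pelua, 26 October 2023, is outside that window, so Pelua is on standard time at UTC+10:45.
15:30 UTC + 10h45m = 02:15 local (rolling into the next day, 26 October 2023).

02:15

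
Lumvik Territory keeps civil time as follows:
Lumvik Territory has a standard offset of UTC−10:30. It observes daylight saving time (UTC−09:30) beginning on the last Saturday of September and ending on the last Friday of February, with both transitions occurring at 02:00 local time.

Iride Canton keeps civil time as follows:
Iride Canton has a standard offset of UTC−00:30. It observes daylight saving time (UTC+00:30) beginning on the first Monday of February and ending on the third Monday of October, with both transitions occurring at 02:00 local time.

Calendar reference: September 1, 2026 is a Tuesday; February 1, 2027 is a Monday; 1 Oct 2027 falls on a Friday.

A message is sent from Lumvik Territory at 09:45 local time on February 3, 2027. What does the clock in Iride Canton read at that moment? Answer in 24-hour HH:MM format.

19:45

1 September 2026 is a Tuesday, so Saturdays fall on 5, 12, 19, 26; the last is September 26.
1 February 2027 is a Monday, so Fridays fall on 5, 12, 19, 26; the last is February 26.
February 3, 2027 falls between 26 September 2026 and 26 February 2027, so daylight saving is in effect and Lumvik Territory is at UTC−09:30.
09:45 Lumvik Territory + 9h30m = 19:15 UTC.
1 February 2027 is a Monday, so the first Monday is February 1.
1 October 2027 is a Friday, so the first Monday is October 4 and the third is October 18.
At the standard offset (UTC−00:30), 19:15 UTC − 0h30m = 18:45 Iride Canton standard time.
The standard-time date in Iride Canton, February 3, 2027, falls between 1 February and 18 October, so daylight saving is in effect and Iride Canton is at UTC+00:30.
19:15 UTC + 0h30m = 19:45 Iride Canton.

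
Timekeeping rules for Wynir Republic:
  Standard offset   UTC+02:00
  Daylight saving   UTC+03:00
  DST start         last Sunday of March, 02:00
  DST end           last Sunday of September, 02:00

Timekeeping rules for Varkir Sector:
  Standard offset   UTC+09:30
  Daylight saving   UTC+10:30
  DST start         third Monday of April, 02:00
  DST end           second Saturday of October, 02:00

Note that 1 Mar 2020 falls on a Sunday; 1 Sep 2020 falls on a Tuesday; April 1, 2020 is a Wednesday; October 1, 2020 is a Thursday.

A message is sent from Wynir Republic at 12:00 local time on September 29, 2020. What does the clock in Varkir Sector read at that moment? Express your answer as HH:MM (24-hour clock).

1 March 2020 is a Sunday, so Sundays fall on 1, 8, 15, 22, 29; the last is March 29.
1 September 2020 is a Tuesday, so Sundays fall on 6, 13, 20, 27; the last is September 27.
September 29, 2020 does not fall between 29 March and 27 September, so daylight saving is not in effect and Wynir Republic is at UTC+02:00.
12:00 Wynir Republic − 2h = 10:00 UTC.
1 April 2020 is a Wednesday, so the first Monday is April 6 and the third is April 20.
1 October 2020 is a Thursday, so the first Saturday is October 3 and the second is October 10.
At the standard offset (UTC+09:30), 10:00 UTC + 9h30m = 19:30 Varkir Sector standard time.
Daylight saving runs 20 April – 10 October; the standard-time date in Varkir Sector, September 29, 2020, is inside that window, so Varkir Sector is at UTC+10:30.
10:00 UTC + 10h30m = 20:30 Varkir Sector.

20:30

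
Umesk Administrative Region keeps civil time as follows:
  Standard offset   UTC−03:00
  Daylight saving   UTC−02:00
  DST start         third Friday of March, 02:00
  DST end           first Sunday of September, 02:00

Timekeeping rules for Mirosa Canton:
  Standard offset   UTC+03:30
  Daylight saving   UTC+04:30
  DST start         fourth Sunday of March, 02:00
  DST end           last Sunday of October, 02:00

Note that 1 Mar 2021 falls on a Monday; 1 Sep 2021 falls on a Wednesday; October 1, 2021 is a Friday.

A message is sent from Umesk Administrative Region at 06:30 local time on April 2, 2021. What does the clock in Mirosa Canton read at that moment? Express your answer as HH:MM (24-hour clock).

13:00

1 March 2021 is a Monday, so the first Friday is March 5 and the third is March 19.
1 September 2021 is a Wednesday, so the first Sunday is September 5.
April 2, 2021 falls between 19 March and 5 September, so daylight saving is in effect and Umesk Administrative Region is at UTC−02:00.
06:30 Umesk Administrative Region + 2h = 08:30 UTC.
1 March 2021 is a Monday, so the first Sunday is March 7 and the fourth is March 28.
1 October 2021 is a Friday, so Sundays fall on 3, 10, 17, 24, 31; the last is October 31.
At the standard offset (UTC+03:30), 08:30 UTC + 3h30m = 12:00 Mirosa Canton standard time.
The standard-time date in Mirosa Canton, April 2, 2021, lies within the daylight-saving period (28 March – 31 October), so Mirosa Canton is on daylight time, UTC+04:30.
08:30 UTC + 4h30m = 13:00 Mirosa Canton.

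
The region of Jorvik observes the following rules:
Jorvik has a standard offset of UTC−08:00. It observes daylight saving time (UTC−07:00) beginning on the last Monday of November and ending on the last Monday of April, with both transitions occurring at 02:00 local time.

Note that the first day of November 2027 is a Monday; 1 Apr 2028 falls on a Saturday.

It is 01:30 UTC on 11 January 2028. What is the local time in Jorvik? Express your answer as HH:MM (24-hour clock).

1 November 2027 is a Monday, so Mondays fall on 1, 8, 15, 22, 29; the last is November 29.
1 April 2028 is a Saturday, so Mondays fall on 3, 10, 17, 24; the last is April 24.
At the standard offset (UTC−08:00), 01:30 UTC − 8h = 17:30 Jorvik standard time (rolling into the previous day, 10 January 2028).
The standard-time date in Jorvik, 10 January 2028, falls between 29 November 2027 and 24 April 2028, so daylight saving is in effect and Jorvik is at UTC−07:00.
01:30 UTC − 7h = 18:30 local (rolling into the previous day, 10 January 2028).

18:30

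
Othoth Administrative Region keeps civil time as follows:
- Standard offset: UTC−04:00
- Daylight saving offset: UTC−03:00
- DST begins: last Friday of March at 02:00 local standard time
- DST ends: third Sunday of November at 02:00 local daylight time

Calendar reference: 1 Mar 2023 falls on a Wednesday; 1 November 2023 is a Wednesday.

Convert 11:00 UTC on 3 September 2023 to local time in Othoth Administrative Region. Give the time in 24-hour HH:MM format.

1 March 2023 is a Wednesday, so Fridays fall on 3, 10, 17, 24, 31; the last is March 31.
1 November 2023 is a Wednesday, so the first Sunday is November 5 and the third is November 19.
At the standard offset (UTC−04:00), 11:00 UTC − 4h = 07:00 Othoth Administrative Region standard time.
The standard-time date in Othoth Administrative Region, 3 September 2023, lies within the daylight-saving period (31 March – 19 November), so Othoth Administrative Region is on daylight time, UTC−03:00.
11:00 UTC − 3h = 08:00 local.

08:00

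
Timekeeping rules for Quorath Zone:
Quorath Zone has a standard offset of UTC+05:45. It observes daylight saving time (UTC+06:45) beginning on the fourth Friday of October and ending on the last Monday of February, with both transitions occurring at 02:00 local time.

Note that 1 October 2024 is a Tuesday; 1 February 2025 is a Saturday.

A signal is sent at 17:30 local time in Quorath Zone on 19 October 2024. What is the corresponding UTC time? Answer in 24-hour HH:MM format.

1 October 2024 is a Tuesday, so the first Friday is October 4 and the fourth is October 25.
1 February 2025 is a Saturday, so Mondays fall on 3, 10, 17, 24; the last is February 24.
19 October 2024 is outside the daylight-saving period (25 October 2024 – 24 February 2025), so Quorath Zone is on standard time, UTC+05:45.
17:30 local − 5h45m = 11:45 UTC.

11:45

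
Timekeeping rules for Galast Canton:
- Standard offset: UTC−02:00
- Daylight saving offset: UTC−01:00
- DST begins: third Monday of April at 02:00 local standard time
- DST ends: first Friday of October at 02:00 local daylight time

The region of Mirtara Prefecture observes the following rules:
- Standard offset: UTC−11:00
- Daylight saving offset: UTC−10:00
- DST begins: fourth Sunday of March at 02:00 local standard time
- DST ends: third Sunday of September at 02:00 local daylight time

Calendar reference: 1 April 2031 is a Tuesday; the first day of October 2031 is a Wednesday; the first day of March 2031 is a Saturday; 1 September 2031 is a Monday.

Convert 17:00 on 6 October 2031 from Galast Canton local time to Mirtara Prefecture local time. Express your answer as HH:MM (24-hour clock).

08:00

1 April 2031 is a Tuesday, so the first Monday is April 7 and the third is April 21.
1 October 2031 is a Wednesday, so the first Friday is October 3.
Daylight saving runs 21 April – 3 October; 6 October 2031 is outside that window, so Galast Canton is on standard time at UTC−02:00.
17:00 Galast Canton + 2h = 19:00 UTC.
1 March 2031 is a Saturday, so the first Sunday is March 2 and the fourth is March 23.
1 September 2031 is a Monday, so the first Sunday is September 7 and the third is September 21.
At the standard offset (UTC−11:00), 19:00 UTC − 11h = 08:00 Mirtara Prefecture standard time.
Daylight saving runs 23 March – 21 September; the standard-time date in Mirtara Prefecture, 6 October 2031, is outside that window, so Mirtara Prefecture is on standard time at UTC−11:00.
19:00 UTC − 11h = 08:00 Mirtara Prefecture.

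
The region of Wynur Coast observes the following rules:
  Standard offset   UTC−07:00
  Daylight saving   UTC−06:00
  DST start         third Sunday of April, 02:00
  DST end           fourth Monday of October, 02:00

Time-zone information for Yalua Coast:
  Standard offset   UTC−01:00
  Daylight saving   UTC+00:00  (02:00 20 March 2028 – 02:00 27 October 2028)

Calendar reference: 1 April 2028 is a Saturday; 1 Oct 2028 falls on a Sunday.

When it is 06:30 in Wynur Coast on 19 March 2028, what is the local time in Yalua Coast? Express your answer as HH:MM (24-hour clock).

1 April 2028 is a Saturday, so the first Sunday is April 2 and the third is April 16.
1 October 2028 is a Sunday, so the first Monday is October 2 and the fourth is October 23.
19 March 2028 is outside the daylight-saving period (16 April – 23 October), so Wynur Coast is on standard time, UTC−07:00.
06:30 Wynur Coast + 7h = 13:30 UTC.
At the standard offset (UTC−01:00), 13:30 UTC − 1h = 12:30 Yalua Coast standard time.
The standard-time date in Yalua Coast, 19 March 2028, is outside the daylight-saving period (20 March – 27 October), so Yalua Coast is on standard time, UTC−01:00.
13:30 UTC − 1h = 12:30 Yalua Coast.

12:30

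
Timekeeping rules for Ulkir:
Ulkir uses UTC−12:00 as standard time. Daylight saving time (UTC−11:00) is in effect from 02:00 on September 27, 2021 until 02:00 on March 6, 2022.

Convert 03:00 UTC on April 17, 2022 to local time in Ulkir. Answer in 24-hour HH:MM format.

At the standard offset (UTC−12:00), 03:00 UTC − 12h = 15:00 Ulkir standard time (rolling into the previous day, 16 April 2022).
The standard-time date in Ulkir, April 16, 2022, is outside the daylight-saving period (27 September 2021 – 6 March 2022), so Ulkir is on standard time, UTC−12:00.
03:00 UTC − 12h = 15:00 local (rolling into the previous day, 16 April 2022).

15:00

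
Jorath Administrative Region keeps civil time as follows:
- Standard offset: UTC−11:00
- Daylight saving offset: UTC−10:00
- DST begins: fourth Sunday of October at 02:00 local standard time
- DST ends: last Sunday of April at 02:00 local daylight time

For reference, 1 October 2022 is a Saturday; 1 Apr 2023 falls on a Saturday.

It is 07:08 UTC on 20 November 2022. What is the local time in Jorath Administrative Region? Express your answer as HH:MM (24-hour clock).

21:08

1 October 2022 is a Saturday, so the first Sunday is October 2 and the fourth is October 23.
1 April 2023 is a Saturday, so Sundays fall on 2, 9, 16, 23, 30; the last is April 30.
At the standard offset (UTC−11:00), 07:08 UTC − 11h = 20:08 Jorath Administrative Region standard time (rolling into the previous day, 19 November 2022).
The standard-time date in Jorath Administrative Region, 19 November 2022, falls between 23 October 2022 and 30 April 2023, so daylight saving is in effect and Jorath Administrative Region is at UTC−10:00.
07:08 UTC − 10h = 21:08 local (rolling into the previous day, 19 November 2022).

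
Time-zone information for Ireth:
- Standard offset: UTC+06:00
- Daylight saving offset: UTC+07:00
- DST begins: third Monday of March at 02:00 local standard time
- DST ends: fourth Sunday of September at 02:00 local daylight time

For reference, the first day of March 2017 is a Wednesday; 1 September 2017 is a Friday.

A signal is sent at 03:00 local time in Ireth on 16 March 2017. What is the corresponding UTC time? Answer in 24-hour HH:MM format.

1 March 2017 is a Wednesday, so the first Monday is March 6 and the third is March 20.
1 September 2017 is a Friday, so the first Sunday is September 3 and the fourth is September 24.
16 March 2017 is outside the daylight-saving period (20 March – 24 September), so Ireth is on standard time, UTC+06:00.
03:00 local − 6h = 21:00 UTC (rolling into the previous day, 15 March 2017).

21:00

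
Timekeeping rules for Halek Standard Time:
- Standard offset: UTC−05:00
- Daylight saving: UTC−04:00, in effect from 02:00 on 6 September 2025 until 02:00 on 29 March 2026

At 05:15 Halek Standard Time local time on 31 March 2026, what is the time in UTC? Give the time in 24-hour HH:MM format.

10:15

31 March 2026 is outside the daylight-saving period (6 September 2025 – 29 March 2026), so Halek Standard Time is on standard time, UTC−05:00.
05:15 local + 5h = 10:15 UTC.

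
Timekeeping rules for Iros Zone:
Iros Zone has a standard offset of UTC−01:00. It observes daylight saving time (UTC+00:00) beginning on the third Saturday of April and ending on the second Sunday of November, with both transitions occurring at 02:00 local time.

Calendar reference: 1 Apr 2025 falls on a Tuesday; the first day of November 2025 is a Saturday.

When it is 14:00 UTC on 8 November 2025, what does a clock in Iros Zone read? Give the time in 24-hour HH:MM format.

1 April 2025 is a Tuesday, so the first Saturday is April 5 and the third is April 19.
1 November 2025 is a Saturday, so the first Sunday is November 2 and the second is November 9.
At the standard offset (UTC−01:00), 14:00 UTC − 1h = 13:00 Iros Zone standard time.
The standard-time date in Iros Zone, 8 November 2025, lies within the daylight-saving period (19 April – 9 November), so Iros Zone is on daylight time, UTC+00:00.
14:00 UTC + 0h = 14:00 local.

14:00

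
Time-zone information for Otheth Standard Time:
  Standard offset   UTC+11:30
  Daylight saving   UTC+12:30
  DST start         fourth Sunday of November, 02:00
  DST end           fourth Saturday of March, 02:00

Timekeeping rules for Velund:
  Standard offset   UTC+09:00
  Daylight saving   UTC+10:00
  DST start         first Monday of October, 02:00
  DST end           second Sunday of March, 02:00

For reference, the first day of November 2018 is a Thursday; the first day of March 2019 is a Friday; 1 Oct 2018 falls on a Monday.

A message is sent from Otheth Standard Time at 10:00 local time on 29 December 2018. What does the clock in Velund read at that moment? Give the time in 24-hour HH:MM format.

07:30

1 November 2018 is a Thursday, so the first Sunday is November 4 and the fourth is November 25.
1 March 2019 is a Friday, so the first Saturday is March 2 and the fourth is March 23.
Daylight saving runs 25 November 2018 – 23 March 2019; 29 December 2018 is inside that window, so Otheth Standard Time is at UTC+12:30.
10:00 Otheth Standard Time − 12h30m = 21:30 UTC (rolling into the previous day, 28 December 2018).
1 October 2018 is a Monday, so the first Monday is October 1.
1 March 2019 is a Friday, so the first Sunday is March 3 and the second is March 10.
At the standard offset (UTC+09:00), 21:30 UTC + 9h = 06:30 Velund standard time (rolling into the next day, 29 December 2018).
The standard-time date in Velund, 29 December 2018, lies within the daylight-saving period (1 October 2018 – 10 March 2019), so Velund is on daylight time, UTC+10:00.
21:30 UTC + 10h = 07:30 Velund (rolling into the next day, 29 December 2018).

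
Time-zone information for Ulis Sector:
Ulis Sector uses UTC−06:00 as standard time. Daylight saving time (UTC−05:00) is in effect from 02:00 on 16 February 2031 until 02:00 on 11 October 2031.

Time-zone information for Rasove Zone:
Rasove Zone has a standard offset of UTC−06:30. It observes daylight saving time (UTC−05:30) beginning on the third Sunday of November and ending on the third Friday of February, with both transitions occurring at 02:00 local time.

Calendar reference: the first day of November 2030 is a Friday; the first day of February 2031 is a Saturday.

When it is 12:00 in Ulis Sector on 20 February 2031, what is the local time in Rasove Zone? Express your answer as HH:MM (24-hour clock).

11:30

20 February 2031 lies within the daylight-saving period (16 February – 11 October), so Ulis Sector is on daylight time, UTC−05:00.
12:00 Ulis Sector + 5h = 17:00 UTC.
1 November 2030 is a Friday, so the first Sunday is November 3 and the third is November 17.
1 February 2031 is a Saturday, so the first Friday is February 7 and the third is February 21.
At the standard offset (UTC−06:30), 17:00 UTC − 6h30m = 10:30 Rasove Zone standard time.
The standard-time date in Rasove Zone, 20 February 2031, lies within the daylight-saving period (17 November 2030 – 21 February 2031), so Rasove Zone is on daylight time, UTC−05:30.
17:00 UTC − 5h30m = 11:30 Rasove Zone.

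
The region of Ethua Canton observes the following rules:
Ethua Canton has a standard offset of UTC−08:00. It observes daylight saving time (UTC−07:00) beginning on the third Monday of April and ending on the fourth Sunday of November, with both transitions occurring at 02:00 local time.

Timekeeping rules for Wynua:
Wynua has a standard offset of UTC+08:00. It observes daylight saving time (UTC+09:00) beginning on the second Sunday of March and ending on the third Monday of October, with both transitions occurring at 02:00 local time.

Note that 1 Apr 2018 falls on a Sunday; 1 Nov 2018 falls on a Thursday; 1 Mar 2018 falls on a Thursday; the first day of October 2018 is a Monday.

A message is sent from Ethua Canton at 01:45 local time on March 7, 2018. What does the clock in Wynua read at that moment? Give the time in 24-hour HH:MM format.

1 April 2018 is a Sunday, so the first Monday is April 2 and the third is April 16.
1 November 2018 is a Thursday, so the first Sunday is November 4 and the fourth is November 25.
Daylight saving runs 16 April – 25 November; March 7, 2018 is outside that window, so Ethua Canton is on standard time at UTC−08:00.
01:45 Ethua Canton + 8h = 09:45 UTC.
1 March 2018 is a Thursday, so the first Sunday is March 4 and the second is March 11.
1 October 2018 is a Monday, so the first Monday is October 1 and the third is October 15.
At the standard offset (UTC+08:00), 09:45 UTC + 8h = 17:45 Wynua standard time.
The standard-time date in Wynua, March 7, 2018, is outside the daylight-saving period (11 March – 15 October), so Wynua is on standard time, UTC+08:00.
09:45 UTC + 8h = 17:45 Wynua.

17:45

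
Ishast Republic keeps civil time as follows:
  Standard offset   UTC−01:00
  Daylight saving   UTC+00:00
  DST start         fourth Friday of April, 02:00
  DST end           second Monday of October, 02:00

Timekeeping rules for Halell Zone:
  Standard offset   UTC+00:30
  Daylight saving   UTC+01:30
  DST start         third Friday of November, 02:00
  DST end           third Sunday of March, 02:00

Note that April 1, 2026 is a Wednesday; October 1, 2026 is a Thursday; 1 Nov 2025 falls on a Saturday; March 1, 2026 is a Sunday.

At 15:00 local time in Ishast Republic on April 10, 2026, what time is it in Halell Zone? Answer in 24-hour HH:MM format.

1 April 2026 is a Wednesday, so the first Friday is April 3 and the fourth is April 24.
1 October 2026 is a Thursday, so the first Monday is October 5 and the second is October 12.
April 10, 2026 is outside the daylight-saving period (24 April – 12 October), so Ishast Republic is on standard time, UTC−01:00.
15:00 Ishast Republic + 1h = 16:00 UTC.
1 November 2025 is a Saturday, so the first Friday is November 7 and the third is November 21.
1 March 2026 is a Sunday, so the first Sunday is March 1 and the third is March 15.
At the standard offset (UTC+00:30), 16:00 UTC + 0h30m = 16:30 Halell Zone standard time.
The standard-time date in Halell Zone, April 10, 2026, does not fall between 21 November 2025 and 15 March 2026, so daylight saving is not in effect and Halell Zone is at UTC+00:30.
16:00 UTC + 0h30m = 16:30 Halell Zone.

16:30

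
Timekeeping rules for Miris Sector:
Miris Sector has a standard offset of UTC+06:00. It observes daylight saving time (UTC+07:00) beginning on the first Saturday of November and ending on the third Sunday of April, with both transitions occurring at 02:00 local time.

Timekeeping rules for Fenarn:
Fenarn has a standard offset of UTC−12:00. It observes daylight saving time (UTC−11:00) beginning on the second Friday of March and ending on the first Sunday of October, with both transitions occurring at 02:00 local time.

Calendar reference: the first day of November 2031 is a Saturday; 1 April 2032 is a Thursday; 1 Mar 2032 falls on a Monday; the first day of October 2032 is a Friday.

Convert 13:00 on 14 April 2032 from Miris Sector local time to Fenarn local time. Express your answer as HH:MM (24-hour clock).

19:00

1 November 2031 is a Saturday, so the first Saturday is November 1.
1 April 2032 is a Thursday, so the first Sunday is April 4 and the third is April 18.
14 April 2032 lies within the daylight-saving period (1 November 2031 – 18 April 2032), so Miris Sector is on daylight time, UTC+07:00.
13:00 Miris Sector − 7h = 06:00 UTC.
1 March 2032 is a Monday, so the first Friday is March 5 and the second is March 12.
1 October 2032 is a Friday, so the first Sunday is October 3.
At the standard offset (UTC−12:00), 06:00 UTC − 12h = 18:00 Fenarn standard time (rolling into the previous day, 13 April 2032).
The standard-time date in Fenarn, 13 April 2032, falls between 12 March and 3 October, so daylight saving is in effect and Fenarn is at UTC−11:00.
06:00 UTC − 11h = 19:00 Fenarn (rolling into the previous day, 13 April 2032).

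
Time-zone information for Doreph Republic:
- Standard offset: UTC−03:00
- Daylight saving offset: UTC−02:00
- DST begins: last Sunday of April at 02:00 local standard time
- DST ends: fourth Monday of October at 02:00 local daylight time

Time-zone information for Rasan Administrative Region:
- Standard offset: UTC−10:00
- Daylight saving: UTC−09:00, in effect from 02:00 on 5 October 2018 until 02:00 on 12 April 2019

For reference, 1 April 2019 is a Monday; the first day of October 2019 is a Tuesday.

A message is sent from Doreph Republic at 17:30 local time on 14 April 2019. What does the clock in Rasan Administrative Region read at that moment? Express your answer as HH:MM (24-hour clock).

10:30

1 April 2019 is a Monday, so Sundays fall on 7, 14, 21, 28; the last is April 28.
1 October 2019 is a Tuesday, so the first Monday is October 7 and the fourth is October 28.
14 April 2019 does not fall between 28 April and 28 October, so daylight saving is not in effect and Doreph Republic is at UTC−03:00.
17:30 Doreph Republic + 3h = 20:30 UTC.
At the standard offset (UTC−10:00), 20:30 UTC − 10h = 10:30 Rasan Administrative Region standard time.
The standard-time date in Rasan Administrative Region, 14 April 2019, is outside the daylight-saving period (5 October 2018 – 12 April 2019), so Rasan Administrative Region is on standard time, UTC−10:00.
20:30 UTC − 10h = 10:30 Rasan Administrative Region.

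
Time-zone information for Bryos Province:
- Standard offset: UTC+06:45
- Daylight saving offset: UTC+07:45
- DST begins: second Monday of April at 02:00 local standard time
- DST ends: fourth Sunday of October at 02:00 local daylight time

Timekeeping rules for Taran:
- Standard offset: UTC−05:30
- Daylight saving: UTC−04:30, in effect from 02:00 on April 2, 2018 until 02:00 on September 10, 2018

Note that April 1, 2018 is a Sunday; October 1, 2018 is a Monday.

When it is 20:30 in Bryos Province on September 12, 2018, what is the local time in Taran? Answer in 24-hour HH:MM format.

1 April 2018 is a Sunday, so the first Monday is April 2 and the second is April 9.
1 October 2018 is a Monday, so the first Sunday is October 7 and the fourth is October 28.
September 12, 2018 lies within the daylight-saving period (9 April – 28 October), so Bryos Province is on daylight time, UTC+07:45.
20:30 Bryos Province − 7h45m = 12:45 UTC.
At the standard offset (UTC−05:30), 12:45 UTC − 5h30m = 07:15 Taran standard time.
The standard-time date in Taran, September 12, 2018, does not fall between 2 April and 10 September, so daylight saving is not in effect and Taran is at UTC−05:30.
12:45 UTC − 5h30m = 07:15 Taran.

07:15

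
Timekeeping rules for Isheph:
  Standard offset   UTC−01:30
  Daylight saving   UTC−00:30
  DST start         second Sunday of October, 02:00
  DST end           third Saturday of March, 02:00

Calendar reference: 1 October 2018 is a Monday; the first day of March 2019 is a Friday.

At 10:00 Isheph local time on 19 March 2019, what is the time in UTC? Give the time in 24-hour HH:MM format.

1 October 2018 is a Monday, so the first Sunday is October 7 and the second is October 14.
1 March 2019 is a Friday, so the first Saturday is March 2 and the third is March 16.
19 March 2019 does not fall between 14 October 2018 and 16 March 2019, so daylight saving is not in effect and Isheph is at UTC−01:30.
10:00 local + 1h30m = 11:30 UTC.

11:30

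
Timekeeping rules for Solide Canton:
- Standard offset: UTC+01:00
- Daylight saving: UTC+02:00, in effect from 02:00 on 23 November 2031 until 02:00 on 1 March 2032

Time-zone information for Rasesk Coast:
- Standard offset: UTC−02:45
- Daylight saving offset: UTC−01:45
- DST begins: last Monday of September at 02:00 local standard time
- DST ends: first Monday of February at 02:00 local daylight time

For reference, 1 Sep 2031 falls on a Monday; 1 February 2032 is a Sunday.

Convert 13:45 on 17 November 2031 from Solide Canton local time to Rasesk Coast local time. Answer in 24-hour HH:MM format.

Daylight saving runs 23 November 2031 – 1 March 2032; 17 November 2031 is outside that window, so Solide Canton is on standard time at UTC+01:00.
13:45 Solide Canton − 1h = 12:45 UTC.
1 September 2031 is a Monday, so Mondays fall on 1, 8, 15, 22, 29; the last is September 29.
1 February 2032 is a Sunday, so the first Monday is February 2.
At the standard offset (UTC−02:45), 12:45 UTC − 2h45m = 10:00 Rasesk Coast standard time.
Daylight saving runs 29 September 2031 – 2 February 2032; the standard-time date in Rasesk Coast, 17 November 2031, is inside that window, so Rasesk Coast is at UTC−01:45.
12:45 UTC − 1h45m = 11:00 Rasesk Coast.

11:00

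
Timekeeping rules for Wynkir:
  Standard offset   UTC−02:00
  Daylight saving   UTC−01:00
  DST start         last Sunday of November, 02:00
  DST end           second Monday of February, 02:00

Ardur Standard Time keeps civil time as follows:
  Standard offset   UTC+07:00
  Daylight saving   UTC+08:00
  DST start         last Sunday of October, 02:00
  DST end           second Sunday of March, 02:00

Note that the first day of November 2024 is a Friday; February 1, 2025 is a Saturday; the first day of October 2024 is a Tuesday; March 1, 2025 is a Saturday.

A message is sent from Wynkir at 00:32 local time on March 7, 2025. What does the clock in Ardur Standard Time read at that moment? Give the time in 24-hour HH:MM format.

1 November 2024 is a Friday, so Sundays fall on 3, 10, 17, 24; the last is November 24.
1 February 2025 is a Saturday, so the first Monday is February 3 and the second is February 10.
March 7, 2025 is outside the daylight-saving period (24 November 2024 – 10 February 2025), so Wynkir is on standard time, UTC−02:00.
00:32 Wynkir + 2h = 02:32 UTC.
1 October 2024 is a Tuesday, so Sundays fall on 6, 13, 20, 27; the last is October 27.
1 March 2025 is a Saturday, so the first Sunday is March 2 and the second is March 9.
At the standard offset (UTC+07:00), 02:32 UTC + 7h = 09:32 Ardur Standard Time standard time.
The standard-time date in Ardur Standard Time, March 7, 2025, lies within the daylight-saving period (27 October 2024 – 9 March 2025), so Ardur Standard Time is on daylight time, UTC+08:00.
02:32 UTC + 8h = 10:32 Ardur Standard Time.

10:32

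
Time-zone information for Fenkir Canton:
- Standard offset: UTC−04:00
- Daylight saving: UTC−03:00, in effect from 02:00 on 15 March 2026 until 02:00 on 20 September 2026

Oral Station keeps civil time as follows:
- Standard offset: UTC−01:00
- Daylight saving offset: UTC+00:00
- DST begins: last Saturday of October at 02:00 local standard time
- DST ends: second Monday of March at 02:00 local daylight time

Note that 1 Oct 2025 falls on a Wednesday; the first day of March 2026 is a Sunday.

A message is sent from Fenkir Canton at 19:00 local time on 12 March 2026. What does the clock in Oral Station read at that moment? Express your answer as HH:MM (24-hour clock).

22:00

Daylight saving runs 15 March – 20 September; 12 March 2026 is outside that window, so Fenkir Canton is on standard time at UTC−04:00.
19:00 Fenkir Canton + 4h = 23:00 UTC.
1 October 2025 is a Wednesday, so Saturdays fall on 4, 11, 18, 25; the last is October 25.
1 March 2026 is a Sunday, so the first Monday is March 2 and the second is March 9.
At the standard offset (UTC−01:00), 23:00 UTC − 1h = 22:00 Oral Station standard time.
Daylight saving runs 25 October 2025 – 9 March 2026; the standard-time date in Oral Station, 12 March 2026, is outside that window, so Oral Station is on standard time at UTC−01:00.
23:00 UTC − 1h = 22:00 Oral Station.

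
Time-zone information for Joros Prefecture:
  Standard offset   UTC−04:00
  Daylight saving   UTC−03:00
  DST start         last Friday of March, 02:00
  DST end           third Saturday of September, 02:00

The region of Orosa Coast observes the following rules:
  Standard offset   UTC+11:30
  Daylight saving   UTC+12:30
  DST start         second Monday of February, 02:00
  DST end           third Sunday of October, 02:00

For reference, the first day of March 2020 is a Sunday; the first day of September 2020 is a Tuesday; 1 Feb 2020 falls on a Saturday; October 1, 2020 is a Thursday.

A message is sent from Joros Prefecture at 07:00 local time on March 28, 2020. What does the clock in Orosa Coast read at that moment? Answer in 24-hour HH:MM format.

1 March 2020 is a Sunday, so Fridays fall on 6, 13, 20, 27; the last is March 27.
1 September 2020 is a Tuesday, so the first Saturday is September 5 and the third is September 19.
March 28, 2020 falls between 27 March and 19 September, so daylight saving is in effect and Joros Prefecture is at UTC−03:00.
07:00 Joros Prefecture + 3h = 10:00 UTC.
1 February 2020 is a Saturday, so the first Monday is February 3 and the second is February 10.
1 October 2020 is a Thursday, so the first Sunday is October 4 and the third is October 18.
At the standard offset (UTC+11:30), 10:00 UTC + 11h30m = 21:30 Orosa Coast standard time.
The standard-time date in Orosa Coast, March 28, 2020, falls between 10 February and 18 October, so daylight saving is in effect and Orosa Coast is at UTC+12:30.
10:00 UTC + 12h30m = 22:30 Orosa Coast.

22:30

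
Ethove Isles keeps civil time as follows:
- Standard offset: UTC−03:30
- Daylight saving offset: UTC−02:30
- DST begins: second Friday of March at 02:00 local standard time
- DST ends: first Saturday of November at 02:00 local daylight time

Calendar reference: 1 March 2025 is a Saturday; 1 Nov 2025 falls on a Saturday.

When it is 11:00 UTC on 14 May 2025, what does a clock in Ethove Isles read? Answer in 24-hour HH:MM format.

08:30

1 March 2025 is a Saturday, so the first Friday is March 7 and the second is March 14.
1 November 2025 is a Saturday, so the first Saturday is November 1.
At the standard offset (UTC−03:30), 11:00 UTC − 3h30m = 07:30 Ethove Isles standard time.
The standard-time date in Ethove Isles, 14 May 2025, falls between 14 March and 1 November, so daylight saving is in effect and Ethove Isles is at UTC−02:30.
11:00 UTC − 2h30m = 08:30 local.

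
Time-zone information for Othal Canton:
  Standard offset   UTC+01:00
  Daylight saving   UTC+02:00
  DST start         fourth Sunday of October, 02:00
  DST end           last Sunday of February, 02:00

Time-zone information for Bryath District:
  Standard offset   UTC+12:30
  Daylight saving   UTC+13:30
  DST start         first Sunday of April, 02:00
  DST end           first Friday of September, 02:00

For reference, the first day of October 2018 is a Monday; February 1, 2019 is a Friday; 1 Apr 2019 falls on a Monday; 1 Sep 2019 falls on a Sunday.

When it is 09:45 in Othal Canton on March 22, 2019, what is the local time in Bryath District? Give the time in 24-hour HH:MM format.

1 October 2018 is a Monday, so the first Sunday is October 7 and the fourth is October 28.
1 February 2019 is a Friday, so Sundays fall on 3, 10, 17, 24; the last is February 24.
March 22, 2019 does not fall between 28 October 2018 and 24 February 2019, so daylight saving is not in effect and Othal Canton is at UTC+01:00.
09:45 Othal Canton − 1h = 08:45 UTC.
1 April 2019 is a Monday, so the first Sunday is April 7.
1 September 2019 is a Sunday, so the first Friday is September 6.
At the standard offset (UTC+12:30), 08:45 UTC + 12h30m = 21:15 Bryath District standard time.
Daylight saving runs 7 April – 6 September; the standard-time date in Bryath District, March 22, 2019, is outside that window, so Bryath District is on standard time at UTC+12:30.
08:45 UTC + 12h30m = 21:15 Bryath District.

21:15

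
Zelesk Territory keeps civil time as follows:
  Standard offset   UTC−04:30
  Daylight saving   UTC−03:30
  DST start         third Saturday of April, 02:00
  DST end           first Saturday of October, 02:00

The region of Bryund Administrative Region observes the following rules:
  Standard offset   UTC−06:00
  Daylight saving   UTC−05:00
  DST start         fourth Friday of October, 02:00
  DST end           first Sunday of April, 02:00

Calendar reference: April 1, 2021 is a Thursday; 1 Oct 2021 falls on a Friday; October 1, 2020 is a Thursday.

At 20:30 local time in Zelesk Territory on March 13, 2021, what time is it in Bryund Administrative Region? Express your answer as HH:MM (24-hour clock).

20:00

1 April 2021 is a Thursday, so the first Saturday is April 3 and the third is April 17.
1 October 2021 is a Friday, so the first Saturday is October 2.
March 13, 2021 does not fall between 17 April and 2 October, so daylight saving is not in effect and Zelesk Territory is at UTC−04:30.
20:30 Zelesk Territory + 4h30m = 01:00 UTC (rolling into the next day, 14 March 2021).
1 October 2020 is a Thursday, so the first Friday is October 2 and the fourth is October 23.
1 April 2021 is a Thursday, so the first Sunday is April 4.
At the standard offset (UTC−06:00), 01:00 UTC − 6h = 19:00 Bryund Administrative Region standard time (rolling into the previous day, 13 March 2021).
The standard-time date in Bryund Administrative Region, March 13, 2021, falls between 23 October 2020 and 4 April 2021, so daylight saving is in effect and Bryund Administrative Region is at UTC−05:00.
01:00 UTC − 5h = 20:00 Bryund Administrative Region (rolling into the previous day, 13 March 2021).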